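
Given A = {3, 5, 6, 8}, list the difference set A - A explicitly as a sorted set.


A - A = {a - a' : a, a' ∈ A}.
Compute a - a' for each ordered pair (a, a'):
a = 3: 3-3=0, 3-5=-2, 3-6=-3, 3-8=-5
a = 5: 5-3=2, 5-5=0, 5-6=-1, 5-8=-3
a = 6: 6-3=3, 6-5=1, 6-6=0, 6-8=-2
a = 8: 8-3=5, 8-5=3, 8-6=2, 8-8=0
Collecting distinct values (and noting 0 appears from a-a):
A - A = {-5, -3, -2, -1, 0, 1, 2, 3, 5}
|A - A| = 9

A - A = {-5, -3, -2, -1, 0, 1, 2, 3, 5}


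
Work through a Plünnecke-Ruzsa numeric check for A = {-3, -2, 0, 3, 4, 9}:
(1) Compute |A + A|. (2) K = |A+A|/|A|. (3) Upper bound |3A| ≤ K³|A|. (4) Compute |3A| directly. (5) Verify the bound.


|A| = 6.
Step 1: Compute A + A by enumerating all 36 pairs.
A + A = {-6, -5, -4, -3, -2, 0, 1, 2, 3, 4, 6, 7, 8, 9, 12, 13, 18}, so |A + A| = 17.
Step 2: Doubling constant K = |A + A|/|A| = 17/6 = 17/6 ≈ 2.8333.
Step 3: Plünnecke-Ruzsa gives |3A| ≤ K³·|A| = (2.8333)³ · 6 ≈ 136.4722.
Step 4: Compute 3A = A + A + A directly by enumerating all triples (a,b,c) ∈ A³; |3A| = 30.
Step 5: Check 30 ≤ 136.4722? Yes ✓.

K = 17/6, Plünnecke-Ruzsa bound K³|A| ≈ 136.4722, |3A| = 30, inequality holds.


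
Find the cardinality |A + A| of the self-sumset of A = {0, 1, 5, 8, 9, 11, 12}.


A + A = {a + a' : a, a' ∈ A}; |A| = 7.
General bounds: 2|A| - 1 ≤ |A + A| ≤ |A|(|A|+1)/2, i.e. 13 ≤ |A + A| ≤ 28.
Lower bound 2|A|-1 is attained iff A is an arithmetic progression.
Enumerate sums a + a' for a ≤ a' (symmetric, so this suffices):
a = 0: 0+0=0, 0+1=1, 0+5=5, 0+8=8, 0+9=9, 0+11=11, 0+12=12
a = 1: 1+1=2, 1+5=6, 1+8=9, 1+9=10, 1+11=12, 1+12=13
a = 5: 5+5=10, 5+8=13, 5+9=14, 5+11=16, 5+12=17
a = 8: 8+8=16, 8+9=17, 8+11=19, 8+12=20
a = 9: 9+9=18, 9+11=20, 9+12=21
a = 11: 11+11=22, 11+12=23
a = 12: 12+12=24
Distinct sums: {0, 1, 2, 5, 6, 8, 9, 10, 11, 12, 13, 14, 16, 17, 18, 19, 20, 21, 22, 23, 24}
|A + A| = 21

|A + A| = 21


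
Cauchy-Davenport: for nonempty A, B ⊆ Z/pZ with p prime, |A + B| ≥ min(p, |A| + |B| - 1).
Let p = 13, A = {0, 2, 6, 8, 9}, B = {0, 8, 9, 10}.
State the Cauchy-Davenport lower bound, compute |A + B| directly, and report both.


Cauchy-Davenport: |A + B| ≥ min(p, |A| + |B| - 1) for A, B nonempty in Z/pZ.
|A| = 5, |B| = 4, p = 13.
CD lower bound = min(13, 5 + 4 - 1) = min(13, 8) = 8.
Compute A + B mod 13 directly:
a = 0: 0+0=0, 0+8=8, 0+9=9, 0+10=10
a = 2: 2+0=2, 2+8=10, 2+9=11, 2+10=12
a = 6: 6+0=6, 6+8=1, 6+9=2, 6+10=3
a = 8: 8+0=8, 8+8=3, 8+9=4, 8+10=5
a = 9: 9+0=9, 9+8=4, 9+9=5, 9+10=6
A + B = {0, 1, 2, 3, 4, 5, 6, 8, 9, 10, 11, 12}, so |A + B| = 12.
Verify: 12 ≥ 8? Yes ✓.

CD lower bound = 8, actual |A + B| = 12.


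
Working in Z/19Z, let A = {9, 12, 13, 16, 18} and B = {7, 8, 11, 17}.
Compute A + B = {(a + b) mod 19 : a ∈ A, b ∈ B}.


Work in Z/19Z: reduce every sum a + b modulo 19.
Enumerate all 20 pairs:
a = 9: 9+7=16, 9+8=17, 9+11=1, 9+17=7
a = 12: 12+7=0, 12+8=1, 12+11=4, 12+17=10
a = 13: 13+7=1, 13+8=2, 13+11=5, 13+17=11
a = 16: 16+7=4, 16+8=5, 16+11=8, 16+17=14
a = 18: 18+7=6, 18+8=7, 18+11=10, 18+17=16
Distinct residues collected: {0, 1, 2, 4, 5, 6, 7, 8, 10, 11, 14, 16, 17}
|A + B| = 13 (out of 19 total residues).

A + B = {0, 1, 2, 4, 5, 6, 7, 8, 10, 11, 14, 16, 17}


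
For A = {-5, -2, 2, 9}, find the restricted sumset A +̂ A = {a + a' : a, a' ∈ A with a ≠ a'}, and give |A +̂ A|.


Restricted sumset: A +̂ A = {a + a' : a ∈ A, a' ∈ A, a ≠ a'}.
Equivalently, take A + A and drop any sum 2a that is achievable ONLY as a + a for a ∈ A (i.e. sums representable only with equal summands).
Enumerate pairs (a, a') with a < a' (symmetric, so each unordered pair gives one sum; this covers all a ≠ a'):
  -5 + -2 = -7
  -5 + 2 = -3
  -5 + 9 = 4
  -2 + 2 = 0
  -2 + 9 = 7
  2 + 9 = 11
Collected distinct sums: {-7, -3, 0, 4, 7, 11}
|A +̂ A| = 6
(Reference bound: |A +̂ A| ≥ 2|A| - 3 for |A| ≥ 2, with |A| = 4 giving ≥ 5.)

|A +̂ A| = 6


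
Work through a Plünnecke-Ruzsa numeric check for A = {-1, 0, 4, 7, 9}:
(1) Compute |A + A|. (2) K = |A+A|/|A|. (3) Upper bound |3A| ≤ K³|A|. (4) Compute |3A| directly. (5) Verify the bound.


|A| = 5.
Step 1: Compute A + A by enumerating all 25 pairs.
A + A = {-2, -1, 0, 3, 4, 6, 7, 8, 9, 11, 13, 14, 16, 18}, so |A + A| = 14.
Step 2: Doubling constant K = |A + A|/|A| = 14/5 = 14/5 ≈ 2.8000.
Step 3: Plünnecke-Ruzsa gives |3A| ≤ K³·|A| = (2.8000)³ · 5 ≈ 109.7600.
Step 4: Compute 3A = A + A + A directly by enumerating all triples (a,b,c) ∈ A³; |3A| = 27.
Step 5: Check 27 ≤ 109.7600? Yes ✓.

K = 14/5, Plünnecke-Ruzsa bound K³|A| ≈ 109.7600, |3A| = 27, inequality holds.


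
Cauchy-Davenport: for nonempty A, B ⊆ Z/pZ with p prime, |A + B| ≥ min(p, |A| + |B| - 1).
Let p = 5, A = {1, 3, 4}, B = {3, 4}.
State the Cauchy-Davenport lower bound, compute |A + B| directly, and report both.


Cauchy-Davenport: |A + B| ≥ min(p, |A| + |B| - 1) for A, B nonempty in Z/pZ.
|A| = 3, |B| = 2, p = 5.
CD lower bound = min(5, 3 + 2 - 1) = min(5, 4) = 4.
Compute A + B mod 5 directly:
a = 1: 1+3=4, 1+4=0
a = 3: 3+3=1, 3+4=2
a = 4: 4+3=2, 4+4=3
A + B = {0, 1, 2, 3, 4}, so |A + B| = 5.
Verify: 5 ≥ 4? Yes ✓.

CD lower bound = 4, actual |A + B| = 5.


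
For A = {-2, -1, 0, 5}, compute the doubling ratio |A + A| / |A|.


|A| = 4.
Compute A + A by enumerating all 16 pairs.
A + A = {-4, -3, -2, -1, 0, 3, 4, 5, 10}, so |A + A| = 9.
K = |A + A| / |A| = 9/4 (already in lowest terms) ≈ 2.2500.
Reference: AP of size 4 gives K = 7/4 ≈ 1.7500; a fully generic set of size 4 gives K ≈ 2.5000.

|A| = 4, |A + A| = 9, K = 9/4.


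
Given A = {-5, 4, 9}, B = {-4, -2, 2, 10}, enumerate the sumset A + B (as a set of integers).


A + B = {a + b : a ∈ A, b ∈ B}.
Enumerate all |A|·|B| = 3·4 = 12 pairs (a, b) and collect distinct sums.
a = -5: -5+-4=-9, -5+-2=-7, -5+2=-3, -5+10=5
a = 4: 4+-4=0, 4+-2=2, 4+2=6, 4+10=14
a = 9: 9+-4=5, 9+-2=7, 9+2=11, 9+10=19
Collecting distinct sums: A + B = {-9, -7, -3, 0, 2, 5, 6, 7, 11, 14, 19}
|A + B| = 11

A + B = {-9, -7, -3, 0, 2, 5, 6, 7, 11, 14, 19}


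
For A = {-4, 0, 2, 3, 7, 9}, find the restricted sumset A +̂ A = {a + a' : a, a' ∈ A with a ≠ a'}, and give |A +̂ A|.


Restricted sumset: A +̂ A = {a + a' : a ∈ A, a' ∈ A, a ≠ a'}.
Equivalently, take A + A and drop any sum 2a that is achievable ONLY as a + a for a ∈ A (i.e. sums representable only with equal summands).
Enumerate pairs (a, a') with a < a' (symmetric, so each unordered pair gives one sum; this covers all a ≠ a'):
  -4 + 0 = -4
  -4 + 2 = -2
  -4 + 3 = -1
  -4 + 7 = 3
  -4 + 9 = 5
  0 + 2 = 2
  0 + 3 = 3
  0 + 7 = 7
  0 + 9 = 9
  2 + 3 = 5
  2 + 7 = 9
  2 + 9 = 11
  3 + 7 = 10
  3 + 9 = 12
  7 + 9 = 16
Collected distinct sums: {-4, -2, -1, 2, 3, 5, 7, 9, 10, 11, 12, 16}
|A +̂ A| = 12
(Reference bound: |A +̂ A| ≥ 2|A| - 3 for |A| ≥ 2, with |A| = 6 giving ≥ 9.)

|A +̂ A| = 12


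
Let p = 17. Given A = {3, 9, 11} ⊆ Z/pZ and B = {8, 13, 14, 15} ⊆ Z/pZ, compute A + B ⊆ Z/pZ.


Work in Z/17Z: reduce every sum a + b modulo 17.
Enumerate all 12 pairs:
a = 3: 3+8=11, 3+13=16, 3+14=0, 3+15=1
a = 9: 9+8=0, 9+13=5, 9+14=6, 9+15=7
a = 11: 11+8=2, 11+13=7, 11+14=8, 11+15=9
Distinct residues collected: {0, 1, 2, 5, 6, 7, 8, 9, 11, 16}
|A + B| = 10 (out of 17 total residues).

A + B = {0, 1, 2, 5, 6, 7, 8, 9, 11, 16}


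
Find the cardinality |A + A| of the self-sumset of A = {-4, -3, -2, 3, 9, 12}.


A + A = {a + a' : a, a' ∈ A}; |A| = 6.
General bounds: 2|A| - 1 ≤ |A + A| ≤ |A|(|A|+1)/2, i.e. 11 ≤ |A + A| ≤ 21.
Lower bound 2|A|-1 is attained iff A is an arithmetic progression.
Enumerate sums a + a' for a ≤ a' (symmetric, so this suffices):
a = -4: -4+-4=-8, -4+-3=-7, -4+-2=-6, -4+3=-1, -4+9=5, -4+12=8
a = -3: -3+-3=-6, -3+-2=-5, -3+3=0, -3+9=6, -3+12=9
a = -2: -2+-2=-4, -2+3=1, -2+9=7, -2+12=10
a = 3: 3+3=6, 3+9=12, 3+12=15
a = 9: 9+9=18, 9+12=21
a = 12: 12+12=24
Distinct sums: {-8, -7, -6, -5, -4, -1, 0, 1, 5, 6, 7, 8, 9, 10, 12, 15, 18, 21, 24}
|A + A| = 19

|A + A| = 19


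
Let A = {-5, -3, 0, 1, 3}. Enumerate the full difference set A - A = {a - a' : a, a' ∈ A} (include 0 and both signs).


A - A = {a - a' : a, a' ∈ A}.
Compute a - a' for each ordered pair (a, a'):
a = -5: -5--5=0, -5--3=-2, -5-0=-5, -5-1=-6, -5-3=-8
a = -3: -3--5=2, -3--3=0, -3-0=-3, -3-1=-4, -3-3=-6
a = 0: 0--5=5, 0--3=3, 0-0=0, 0-1=-1, 0-3=-3
a = 1: 1--5=6, 1--3=4, 1-0=1, 1-1=0, 1-3=-2
a = 3: 3--5=8, 3--3=6, 3-0=3, 3-1=2, 3-3=0
Collecting distinct values (and noting 0 appears from a-a):
A - A = {-8, -6, -5, -4, -3, -2, -1, 0, 1, 2, 3, 4, 5, 6, 8}
|A - A| = 15

A - A = {-8, -6, -5, -4, -3, -2, -1, 0, 1, 2, 3, 4, 5, 6, 8}


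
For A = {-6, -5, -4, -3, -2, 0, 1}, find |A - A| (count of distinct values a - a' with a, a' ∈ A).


A - A = {a - a' : a, a' ∈ A}; |A| = 7.
Bounds: 2|A|-1 ≤ |A - A| ≤ |A|² - |A| + 1, i.e. 13 ≤ |A - A| ≤ 43.
Note: 0 ∈ A - A always (from a - a). The set is symmetric: if d ∈ A - A then -d ∈ A - A.
Enumerate nonzero differences d = a - a' with a > a' (then include -d):
Positive differences: {1, 2, 3, 4, 5, 6, 7}
Full difference set: {0} ∪ (positive diffs) ∪ (negative diffs).
|A - A| = 1 + 2·7 = 15 (matches direct enumeration: 15).

|A - A| = 15


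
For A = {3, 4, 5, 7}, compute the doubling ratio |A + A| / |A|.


|A| = 4.
Compute A + A by enumerating all 16 pairs.
A + A = {6, 7, 8, 9, 10, 11, 12, 14}, so |A + A| = 8.
K = |A + A| / |A| = 8/4 = 2/1 ≈ 2.0000.
Reference: AP of size 4 gives K = 7/4 ≈ 1.7500; a fully generic set of size 4 gives K ≈ 2.5000.

|A| = 4, |A + A| = 8, K = 8/4 = 2/1.


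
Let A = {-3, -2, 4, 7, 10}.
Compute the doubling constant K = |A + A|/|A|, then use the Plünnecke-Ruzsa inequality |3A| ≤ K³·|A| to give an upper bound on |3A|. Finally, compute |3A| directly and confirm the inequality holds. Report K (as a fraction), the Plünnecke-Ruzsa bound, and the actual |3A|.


|A| = 5.
Step 1: Compute A + A by enumerating all 25 pairs.
A + A = {-6, -5, -4, 1, 2, 4, 5, 7, 8, 11, 14, 17, 20}, so |A + A| = 13.
Step 2: Doubling constant K = |A + A|/|A| = 13/5 = 13/5 ≈ 2.6000.
Step 3: Plünnecke-Ruzsa gives |3A| ≤ K³·|A| = (2.6000)³ · 5 ≈ 87.8800.
Step 4: Compute 3A = A + A + A directly by enumerating all triples (a,b,c) ∈ A³; |3A| = 25.
Step 5: Check 25 ≤ 87.8800? Yes ✓.

K = 13/5, Plünnecke-Ruzsa bound K³|A| ≈ 87.8800, |3A| = 25, inequality holds.


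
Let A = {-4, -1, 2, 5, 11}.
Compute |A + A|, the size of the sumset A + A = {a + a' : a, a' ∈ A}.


A + A = {a + a' : a, a' ∈ A}; |A| = 5.
General bounds: 2|A| - 1 ≤ |A + A| ≤ |A|(|A|+1)/2, i.e. 9 ≤ |A + A| ≤ 15.
Lower bound 2|A|-1 is attained iff A is an arithmetic progression.
Enumerate sums a + a' for a ≤ a' (symmetric, so this suffices):
a = -4: -4+-4=-8, -4+-1=-5, -4+2=-2, -4+5=1, -4+11=7
a = -1: -1+-1=-2, -1+2=1, -1+5=4, -1+11=10
a = 2: 2+2=4, 2+5=7, 2+11=13
a = 5: 5+5=10, 5+11=16
a = 11: 11+11=22
Distinct sums: {-8, -5, -2, 1, 4, 7, 10, 13, 16, 22}
|A + A| = 10

|A + A| = 10


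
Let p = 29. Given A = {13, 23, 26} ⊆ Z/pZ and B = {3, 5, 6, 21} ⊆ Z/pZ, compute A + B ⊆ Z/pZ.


Work in Z/29Z: reduce every sum a + b modulo 29.
Enumerate all 12 pairs:
a = 13: 13+3=16, 13+5=18, 13+6=19, 13+21=5
a = 23: 23+3=26, 23+5=28, 23+6=0, 23+21=15
a = 26: 26+3=0, 26+5=2, 26+6=3, 26+21=18
Distinct residues collected: {0, 2, 3, 5, 15, 16, 18, 19, 26, 28}
|A + B| = 10 (out of 29 total residues).

A + B = {0, 2, 3, 5, 15, 16, 18, 19, 26, 28}


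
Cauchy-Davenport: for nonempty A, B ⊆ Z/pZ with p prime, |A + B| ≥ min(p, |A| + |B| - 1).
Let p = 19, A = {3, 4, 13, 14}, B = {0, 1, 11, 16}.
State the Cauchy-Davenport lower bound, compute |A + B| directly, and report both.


Cauchy-Davenport: |A + B| ≥ min(p, |A| + |B| - 1) for A, B nonempty in Z/pZ.
|A| = 4, |B| = 4, p = 19.
CD lower bound = min(19, 4 + 4 - 1) = min(19, 7) = 7.
Compute A + B mod 19 directly:
a = 3: 3+0=3, 3+1=4, 3+11=14, 3+16=0
a = 4: 4+0=4, 4+1=5, 4+11=15, 4+16=1
a = 13: 13+0=13, 13+1=14, 13+11=5, 13+16=10
a = 14: 14+0=14, 14+1=15, 14+11=6, 14+16=11
A + B = {0, 1, 3, 4, 5, 6, 10, 11, 13, 14, 15}, so |A + B| = 11.
Verify: 11 ≥ 7? Yes ✓.

CD lower bound = 7, actual |A + B| = 11.


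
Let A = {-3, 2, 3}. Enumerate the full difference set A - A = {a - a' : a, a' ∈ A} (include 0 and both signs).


A - A = {a - a' : a, a' ∈ A}.
Compute a - a' for each ordered pair (a, a'):
a = -3: -3--3=0, -3-2=-5, -3-3=-6
a = 2: 2--3=5, 2-2=0, 2-3=-1
a = 3: 3--3=6, 3-2=1, 3-3=0
Collecting distinct values (and noting 0 appears from a-a):
A - A = {-6, -5, -1, 0, 1, 5, 6}
|A - A| = 7

A - A = {-6, -5, -1, 0, 1, 5, 6}


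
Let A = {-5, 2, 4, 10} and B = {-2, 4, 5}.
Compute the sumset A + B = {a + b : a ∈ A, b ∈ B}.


A + B = {a + b : a ∈ A, b ∈ B}.
Enumerate all |A|·|B| = 4·3 = 12 pairs (a, b) and collect distinct sums.
a = -5: -5+-2=-7, -5+4=-1, -5+5=0
a = 2: 2+-2=0, 2+4=6, 2+5=7
a = 4: 4+-2=2, 4+4=8, 4+5=9
a = 10: 10+-2=8, 10+4=14, 10+5=15
Collecting distinct sums: A + B = {-7, -1, 0, 2, 6, 7, 8, 9, 14, 15}
|A + B| = 10

A + B = {-7, -1, 0, 2, 6, 7, 8, 9, 14, 15}


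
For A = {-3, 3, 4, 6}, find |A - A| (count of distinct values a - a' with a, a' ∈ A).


A - A = {a - a' : a, a' ∈ A}; |A| = 4.
Bounds: 2|A|-1 ≤ |A - A| ≤ |A|² - |A| + 1, i.e. 7 ≤ |A - A| ≤ 13.
Note: 0 ∈ A - A always (from a - a). The set is symmetric: if d ∈ A - A then -d ∈ A - A.
Enumerate nonzero differences d = a - a' with a > a' (then include -d):
Positive differences: {1, 2, 3, 6, 7, 9}
Full difference set: {0} ∪ (positive diffs) ∪ (negative diffs).
|A - A| = 1 + 2·6 = 13 (matches direct enumeration: 13).

|A - A| = 13


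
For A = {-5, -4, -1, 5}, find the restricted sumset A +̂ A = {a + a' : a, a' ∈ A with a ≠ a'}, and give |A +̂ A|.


Restricted sumset: A +̂ A = {a + a' : a ∈ A, a' ∈ A, a ≠ a'}.
Equivalently, take A + A and drop any sum 2a that is achievable ONLY as a + a for a ∈ A (i.e. sums representable only with equal summands).
Enumerate pairs (a, a') with a < a' (symmetric, so each unordered pair gives one sum; this covers all a ≠ a'):
  -5 + -4 = -9
  -5 + -1 = -6
  -5 + 5 = 0
  -4 + -1 = -5
  -4 + 5 = 1
  -1 + 5 = 4
Collected distinct sums: {-9, -6, -5, 0, 1, 4}
|A +̂ A| = 6
(Reference bound: |A +̂ A| ≥ 2|A| - 3 for |A| ≥ 2, with |A| = 4 giving ≥ 5.)

|A +̂ A| = 6


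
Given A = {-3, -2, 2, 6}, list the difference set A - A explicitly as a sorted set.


A - A = {a - a' : a, a' ∈ A}.
Compute a - a' for each ordered pair (a, a'):
a = -3: -3--3=0, -3--2=-1, -3-2=-5, -3-6=-9
a = -2: -2--3=1, -2--2=0, -2-2=-4, -2-6=-8
a = 2: 2--3=5, 2--2=4, 2-2=0, 2-6=-4
a = 6: 6--3=9, 6--2=8, 6-2=4, 6-6=0
Collecting distinct values (and noting 0 appears from a-a):
A - A = {-9, -8, -5, -4, -1, 0, 1, 4, 5, 8, 9}
|A - A| = 11

A - A = {-9, -8, -5, -4, -1, 0, 1, 4, 5, 8, 9}


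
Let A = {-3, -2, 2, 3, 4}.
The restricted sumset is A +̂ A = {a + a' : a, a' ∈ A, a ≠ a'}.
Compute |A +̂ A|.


Restricted sumset: A +̂ A = {a + a' : a ∈ A, a' ∈ A, a ≠ a'}.
Equivalently, take A + A and drop any sum 2a that is achievable ONLY as a + a for a ∈ A (i.e. sums representable only with equal summands).
Enumerate pairs (a, a') with a < a' (symmetric, so each unordered pair gives one sum; this covers all a ≠ a'):
  -3 + -2 = -5
  -3 + 2 = -1
  -3 + 3 = 0
  -3 + 4 = 1
  -2 + 2 = 0
  -2 + 3 = 1
  -2 + 4 = 2
  2 + 3 = 5
  2 + 4 = 6
  3 + 4 = 7
Collected distinct sums: {-5, -1, 0, 1, 2, 5, 6, 7}
|A +̂ A| = 8
(Reference bound: |A +̂ A| ≥ 2|A| - 3 for |A| ≥ 2, with |A| = 5 giving ≥ 7.)

|A +̂ A| = 8


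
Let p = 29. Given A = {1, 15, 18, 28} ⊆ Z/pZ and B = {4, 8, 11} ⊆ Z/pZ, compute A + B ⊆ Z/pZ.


Work in Z/29Z: reduce every sum a + b modulo 29.
Enumerate all 12 pairs:
a = 1: 1+4=5, 1+8=9, 1+11=12
a = 15: 15+4=19, 15+8=23, 15+11=26
a = 18: 18+4=22, 18+8=26, 18+11=0
a = 28: 28+4=3, 28+8=7, 28+11=10
Distinct residues collected: {0, 3, 5, 7, 9, 10, 12, 19, 22, 23, 26}
|A + B| = 11 (out of 29 total residues).

A + B = {0, 3, 5, 7, 9, 10, 12, 19, 22, 23, 26}


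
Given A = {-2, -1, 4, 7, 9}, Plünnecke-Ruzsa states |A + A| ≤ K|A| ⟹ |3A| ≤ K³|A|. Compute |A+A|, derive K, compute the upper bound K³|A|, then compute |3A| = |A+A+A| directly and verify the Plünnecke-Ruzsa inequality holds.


|A| = 5.
Step 1: Compute A + A by enumerating all 25 pairs.
A + A = {-4, -3, -2, 2, 3, 5, 6, 7, 8, 11, 13, 14, 16, 18}, so |A + A| = 14.
Step 2: Doubling constant K = |A + A|/|A| = 14/5 = 14/5 ≈ 2.8000.
Step 3: Plünnecke-Ruzsa gives |3A| ≤ K³·|A| = (2.8000)³ · 5 ≈ 109.7600.
Step 4: Compute 3A = A + A + A directly by enumerating all triples (a,b,c) ∈ A³; |3A| = 28.
Step 5: Check 28 ≤ 109.7600? Yes ✓.

K = 14/5, Plünnecke-Ruzsa bound K³|A| ≈ 109.7600, |3A| = 28, inequality holds.


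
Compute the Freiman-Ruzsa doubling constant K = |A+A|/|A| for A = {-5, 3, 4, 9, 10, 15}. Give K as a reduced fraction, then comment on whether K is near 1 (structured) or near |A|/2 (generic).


|A| = 6.
Compute A + A by enumerating all 36 pairs.
A + A = {-10, -2, -1, 4, 5, 6, 7, 8, 10, 12, 13, 14, 18, 19, 20, 24, 25, 30}, so |A + A| = 18.
K = |A + A| / |A| = 18/6 = 3/1 ≈ 3.0000.
Reference: AP of size 6 gives K = 11/6 ≈ 1.8333; a fully generic set of size 6 gives K ≈ 3.5000.

|A| = 6, |A + A| = 18, K = 18/6 = 3/1.


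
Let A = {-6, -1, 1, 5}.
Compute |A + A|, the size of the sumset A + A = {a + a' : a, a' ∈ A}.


A + A = {a + a' : a, a' ∈ A}; |A| = 4.
General bounds: 2|A| - 1 ≤ |A + A| ≤ |A|(|A|+1)/2, i.e. 7 ≤ |A + A| ≤ 10.
Lower bound 2|A|-1 is attained iff A is an arithmetic progression.
Enumerate sums a + a' for a ≤ a' (symmetric, so this suffices):
a = -6: -6+-6=-12, -6+-1=-7, -6+1=-5, -6+5=-1
a = -1: -1+-1=-2, -1+1=0, -1+5=4
a = 1: 1+1=2, 1+5=6
a = 5: 5+5=10
Distinct sums: {-12, -7, -5, -2, -1, 0, 2, 4, 6, 10}
|A + A| = 10

|A + A| = 10


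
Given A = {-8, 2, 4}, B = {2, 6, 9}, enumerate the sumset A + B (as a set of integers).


A + B = {a + b : a ∈ A, b ∈ B}.
Enumerate all |A|·|B| = 3·3 = 9 pairs (a, b) and collect distinct sums.
a = -8: -8+2=-6, -8+6=-2, -8+9=1
a = 2: 2+2=4, 2+6=8, 2+9=11
a = 4: 4+2=6, 4+6=10, 4+9=13
Collecting distinct sums: A + B = {-6, -2, 1, 4, 6, 8, 10, 11, 13}
|A + B| = 9

A + B = {-6, -2, 1, 4, 6, 8, 10, 11, 13}


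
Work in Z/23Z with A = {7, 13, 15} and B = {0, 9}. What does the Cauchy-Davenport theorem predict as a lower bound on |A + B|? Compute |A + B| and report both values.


Cauchy-Davenport: |A + B| ≥ min(p, |A| + |B| - 1) for A, B nonempty in Z/pZ.
|A| = 3, |B| = 2, p = 23.
CD lower bound = min(23, 3 + 2 - 1) = min(23, 4) = 4.
Compute A + B mod 23 directly:
a = 7: 7+0=7, 7+9=16
a = 13: 13+0=13, 13+9=22
a = 15: 15+0=15, 15+9=1
A + B = {1, 7, 13, 15, 16, 22}, so |A + B| = 6.
Verify: 6 ≥ 4? Yes ✓.

CD lower bound = 4, actual |A + B| = 6.


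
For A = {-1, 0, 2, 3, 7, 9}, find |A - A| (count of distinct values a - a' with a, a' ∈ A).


A - A = {a - a' : a, a' ∈ A}; |A| = 6.
Bounds: 2|A|-1 ≤ |A - A| ≤ |A|² - |A| + 1, i.e. 11 ≤ |A - A| ≤ 31.
Note: 0 ∈ A - A always (from a - a). The set is symmetric: if d ∈ A - A then -d ∈ A - A.
Enumerate nonzero differences d = a - a' with a > a' (then include -d):
Positive differences: {1, 2, 3, 4, 5, 6, 7, 8, 9, 10}
Full difference set: {0} ∪ (positive diffs) ∪ (negative diffs).
|A - A| = 1 + 2·10 = 21 (matches direct enumeration: 21).

|A - A| = 21


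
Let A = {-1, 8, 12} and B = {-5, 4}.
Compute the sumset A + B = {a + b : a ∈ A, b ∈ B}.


A + B = {a + b : a ∈ A, b ∈ B}.
Enumerate all |A|·|B| = 3·2 = 6 pairs (a, b) and collect distinct sums.
a = -1: -1+-5=-6, -1+4=3
a = 8: 8+-5=3, 8+4=12
a = 12: 12+-5=7, 12+4=16
Collecting distinct sums: A + B = {-6, 3, 7, 12, 16}
|A + B| = 5

A + B = {-6, 3, 7, 12, 16}


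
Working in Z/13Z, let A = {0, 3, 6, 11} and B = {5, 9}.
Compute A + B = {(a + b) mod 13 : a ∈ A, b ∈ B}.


Work in Z/13Z: reduce every sum a + b modulo 13.
Enumerate all 8 pairs:
a = 0: 0+5=5, 0+9=9
a = 3: 3+5=8, 3+9=12
a = 6: 6+5=11, 6+9=2
a = 11: 11+5=3, 11+9=7
Distinct residues collected: {2, 3, 5, 7, 8, 9, 11, 12}
|A + B| = 8 (out of 13 total residues).

A + B = {2, 3, 5, 7, 8, 9, 11, 12}


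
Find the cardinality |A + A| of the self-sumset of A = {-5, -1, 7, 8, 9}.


A + A = {a + a' : a, a' ∈ A}; |A| = 5.
General bounds: 2|A| - 1 ≤ |A + A| ≤ |A|(|A|+1)/2, i.e. 9 ≤ |A + A| ≤ 15.
Lower bound 2|A|-1 is attained iff A is an arithmetic progression.
Enumerate sums a + a' for a ≤ a' (symmetric, so this suffices):
a = -5: -5+-5=-10, -5+-1=-6, -5+7=2, -5+8=3, -5+9=4
a = -1: -1+-1=-2, -1+7=6, -1+8=7, -1+9=8
a = 7: 7+7=14, 7+8=15, 7+9=16
a = 8: 8+8=16, 8+9=17
a = 9: 9+9=18
Distinct sums: {-10, -6, -2, 2, 3, 4, 6, 7, 8, 14, 15, 16, 17, 18}
|A + A| = 14

|A + A| = 14


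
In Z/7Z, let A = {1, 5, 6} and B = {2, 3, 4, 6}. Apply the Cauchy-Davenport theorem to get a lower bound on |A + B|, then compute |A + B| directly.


Cauchy-Davenport: |A + B| ≥ min(p, |A| + |B| - 1) for A, B nonempty in Z/pZ.
|A| = 3, |B| = 4, p = 7.
CD lower bound = min(7, 3 + 4 - 1) = min(7, 6) = 6.
Compute A + B mod 7 directly:
a = 1: 1+2=3, 1+3=4, 1+4=5, 1+6=0
a = 5: 5+2=0, 5+3=1, 5+4=2, 5+6=4
a = 6: 6+2=1, 6+3=2, 6+4=3, 6+6=5
A + B = {0, 1, 2, 3, 4, 5}, so |A + B| = 6.
Verify: 6 ≥ 6? Yes ✓.

CD lower bound = 6, actual |A + B| = 6.


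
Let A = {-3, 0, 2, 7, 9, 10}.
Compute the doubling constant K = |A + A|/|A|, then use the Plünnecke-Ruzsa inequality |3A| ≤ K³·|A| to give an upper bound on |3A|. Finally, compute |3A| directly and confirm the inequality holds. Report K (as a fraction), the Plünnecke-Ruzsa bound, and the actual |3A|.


|A| = 6.
Step 1: Compute A + A by enumerating all 36 pairs.
A + A = {-6, -3, -1, 0, 2, 4, 6, 7, 9, 10, 11, 12, 14, 16, 17, 18, 19, 20}, so |A + A| = 18.
Step 2: Doubling constant K = |A + A|/|A| = 18/6 = 18/6 ≈ 3.0000.
Step 3: Plünnecke-Ruzsa gives |3A| ≤ K³·|A| = (3.0000)³ · 6 ≈ 162.0000.
Step 4: Compute 3A = A + A + A directly by enumerating all triples (a,b,c) ∈ A³; |3A| = 35.
Step 5: Check 35 ≤ 162.0000? Yes ✓.

K = 18/6, Plünnecke-Ruzsa bound K³|A| ≈ 162.0000, |3A| = 35, inequality holds.


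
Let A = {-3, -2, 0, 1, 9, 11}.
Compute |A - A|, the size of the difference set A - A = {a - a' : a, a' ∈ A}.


A - A = {a - a' : a, a' ∈ A}; |A| = 6.
Bounds: 2|A|-1 ≤ |A - A| ≤ |A|² - |A| + 1, i.e. 11 ≤ |A - A| ≤ 31.
Note: 0 ∈ A - A always (from a - a). The set is symmetric: if d ∈ A - A then -d ∈ A - A.
Enumerate nonzero differences d = a - a' with a > a' (then include -d):
Positive differences: {1, 2, 3, 4, 8, 9, 10, 11, 12, 13, 14}
Full difference set: {0} ∪ (positive diffs) ∪ (negative diffs).
|A - A| = 1 + 2·11 = 23 (matches direct enumeration: 23).

|A - A| = 23


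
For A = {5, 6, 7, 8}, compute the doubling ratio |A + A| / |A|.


|A| = 4.
Compute A + A by enumerating all 16 pairs.
A + A = {10, 11, 12, 13, 14, 15, 16}, so |A + A| = 7.
K = |A + A| / |A| = 7/4 (already in lowest terms) ≈ 1.7500.
Reference: AP of size 4 gives K = 7/4 ≈ 1.7500; a fully generic set of size 4 gives K ≈ 2.5000.

|A| = 4, |A + A| = 7, K = 7/4.


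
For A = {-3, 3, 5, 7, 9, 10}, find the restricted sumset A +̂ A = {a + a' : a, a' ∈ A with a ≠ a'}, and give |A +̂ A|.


Restricted sumset: A +̂ A = {a + a' : a ∈ A, a' ∈ A, a ≠ a'}.
Equivalently, take A + A and drop any sum 2a that is achievable ONLY as a + a for a ∈ A (i.e. sums representable only with equal summands).
Enumerate pairs (a, a') with a < a' (symmetric, so each unordered pair gives one sum; this covers all a ≠ a'):
  -3 + 3 = 0
  -3 + 5 = 2
  -3 + 7 = 4
  -3 + 9 = 6
  -3 + 10 = 7
  3 + 5 = 8
  3 + 7 = 10
  3 + 9 = 12
  3 + 10 = 13
  5 + 7 = 12
  5 + 9 = 14
  5 + 10 = 15
  7 + 9 = 16
  7 + 10 = 17
  9 + 10 = 19
Collected distinct sums: {0, 2, 4, 6, 7, 8, 10, 12, 13, 14, 15, 16, 17, 19}
|A +̂ A| = 14
(Reference bound: |A +̂ A| ≥ 2|A| - 3 for |A| ≥ 2, with |A| = 6 giving ≥ 9.)

|A +̂ A| = 14


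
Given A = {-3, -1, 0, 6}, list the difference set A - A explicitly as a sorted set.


A - A = {a - a' : a, a' ∈ A}.
Compute a - a' for each ordered pair (a, a'):
a = -3: -3--3=0, -3--1=-2, -3-0=-3, -3-6=-9
a = -1: -1--3=2, -1--1=0, -1-0=-1, -1-6=-7
a = 0: 0--3=3, 0--1=1, 0-0=0, 0-6=-6
a = 6: 6--3=9, 6--1=7, 6-0=6, 6-6=0
Collecting distinct values (and noting 0 appears from a-a):
A - A = {-9, -7, -6, -3, -2, -1, 0, 1, 2, 3, 6, 7, 9}
|A - A| = 13

A - A = {-9, -7, -6, -3, -2, -1, 0, 1, 2, 3, 6, 7, 9}


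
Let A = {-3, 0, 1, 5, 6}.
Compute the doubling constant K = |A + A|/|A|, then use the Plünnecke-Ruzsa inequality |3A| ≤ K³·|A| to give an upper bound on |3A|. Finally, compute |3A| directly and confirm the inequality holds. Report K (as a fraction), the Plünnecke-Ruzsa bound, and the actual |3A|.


|A| = 5.
Step 1: Compute A + A by enumerating all 25 pairs.
A + A = {-6, -3, -2, 0, 1, 2, 3, 5, 6, 7, 10, 11, 12}, so |A + A| = 13.
Step 2: Doubling constant K = |A + A|/|A| = 13/5 = 13/5 ≈ 2.6000.
Step 3: Plünnecke-Ruzsa gives |3A| ≤ K³·|A| = (2.6000)³ · 5 ≈ 87.8800.
Step 4: Compute 3A = A + A + A directly by enumerating all triples (a,b,c) ∈ A³; |3A| = 24.
Step 5: Check 24 ≤ 87.8800? Yes ✓.

K = 13/5, Plünnecke-Ruzsa bound K³|A| ≈ 87.8800, |3A| = 24, inequality holds.


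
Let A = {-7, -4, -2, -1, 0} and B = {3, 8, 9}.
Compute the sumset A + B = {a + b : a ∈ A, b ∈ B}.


A + B = {a + b : a ∈ A, b ∈ B}.
Enumerate all |A|·|B| = 5·3 = 15 pairs (a, b) and collect distinct sums.
a = -7: -7+3=-4, -7+8=1, -7+9=2
a = -4: -4+3=-1, -4+8=4, -4+9=5
a = -2: -2+3=1, -2+8=6, -2+9=7
a = -1: -1+3=2, -1+8=7, -1+9=8
a = 0: 0+3=3, 0+8=8, 0+9=9
Collecting distinct sums: A + B = {-4, -1, 1, 2, 3, 4, 5, 6, 7, 8, 9}
|A + B| = 11

A + B = {-4, -1, 1, 2, 3, 4, 5, 6, 7, 8, 9}


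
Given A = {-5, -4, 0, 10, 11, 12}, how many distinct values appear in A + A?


A + A = {a + a' : a, a' ∈ A}; |A| = 6.
General bounds: 2|A| - 1 ≤ |A + A| ≤ |A|(|A|+1)/2, i.e. 11 ≤ |A + A| ≤ 21.
Lower bound 2|A|-1 is attained iff A is an arithmetic progression.
Enumerate sums a + a' for a ≤ a' (symmetric, so this suffices):
a = -5: -5+-5=-10, -5+-4=-9, -5+0=-5, -5+10=5, -5+11=6, -5+12=7
a = -4: -4+-4=-8, -4+0=-4, -4+10=6, -4+11=7, -4+12=8
a = 0: 0+0=0, 0+10=10, 0+11=11, 0+12=12
a = 10: 10+10=20, 10+11=21, 10+12=22
a = 11: 11+11=22, 11+12=23
a = 12: 12+12=24
Distinct sums: {-10, -9, -8, -5, -4, 0, 5, 6, 7, 8, 10, 11, 12, 20, 21, 22, 23, 24}
|A + A| = 18

|A + A| = 18


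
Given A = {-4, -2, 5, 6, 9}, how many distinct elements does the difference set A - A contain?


A - A = {a - a' : a, a' ∈ A}; |A| = 5.
Bounds: 2|A|-1 ≤ |A - A| ≤ |A|² - |A| + 1, i.e. 9 ≤ |A - A| ≤ 21.
Note: 0 ∈ A - A always (from a - a). The set is symmetric: if d ∈ A - A then -d ∈ A - A.
Enumerate nonzero differences d = a - a' with a > a' (then include -d):
Positive differences: {1, 2, 3, 4, 7, 8, 9, 10, 11, 13}
Full difference set: {0} ∪ (positive diffs) ∪ (negative diffs).
|A - A| = 1 + 2·10 = 21 (matches direct enumeration: 21).

|A - A| = 21


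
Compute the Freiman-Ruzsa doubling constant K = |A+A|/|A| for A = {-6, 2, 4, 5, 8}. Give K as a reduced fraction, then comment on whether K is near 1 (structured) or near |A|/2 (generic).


|A| = 5.
Compute A + A by enumerating all 25 pairs.
A + A = {-12, -4, -2, -1, 2, 4, 6, 7, 8, 9, 10, 12, 13, 16}, so |A + A| = 14.
K = |A + A| / |A| = 14/5 (already in lowest terms) ≈ 2.8000.
Reference: AP of size 5 gives K = 9/5 ≈ 1.8000; a fully generic set of size 5 gives K ≈ 3.0000.

|A| = 5, |A + A| = 14, K = 14/5.


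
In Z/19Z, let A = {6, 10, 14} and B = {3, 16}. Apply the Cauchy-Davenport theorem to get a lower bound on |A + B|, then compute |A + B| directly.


Cauchy-Davenport: |A + B| ≥ min(p, |A| + |B| - 1) for A, B nonempty in Z/pZ.
|A| = 3, |B| = 2, p = 19.
CD lower bound = min(19, 3 + 2 - 1) = min(19, 4) = 4.
Compute A + B mod 19 directly:
a = 6: 6+3=9, 6+16=3
a = 10: 10+3=13, 10+16=7
a = 14: 14+3=17, 14+16=11
A + B = {3, 7, 9, 11, 13, 17}, so |A + B| = 6.
Verify: 6 ≥ 4? Yes ✓.

CD lower bound = 4, actual |A + B| = 6.


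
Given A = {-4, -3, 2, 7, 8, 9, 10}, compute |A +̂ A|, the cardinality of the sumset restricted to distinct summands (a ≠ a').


Restricted sumset: A +̂ A = {a + a' : a ∈ A, a' ∈ A, a ≠ a'}.
Equivalently, take A + A and drop any sum 2a that is achievable ONLY as a + a for a ∈ A (i.e. sums representable only with equal summands).
Enumerate pairs (a, a') with a < a' (symmetric, so each unordered pair gives one sum; this covers all a ≠ a'):
  -4 + -3 = -7
  -4 + 2 = -2
  -4 + 7 = 3
  -4 + 8 = 4
  -4 + 9 = 5
  -4 + 10 = 6
  -3 + 2 = -1
  -3 + 7 = 4
  -3 + 8 = 5
  -3 + 9 = 6
  -3 + 10 = 7
  2 + 7 = 9
  2 + 8 = 10
  2 + 9 = 11
  2 + 10 = 12
  7 + 8 = 15
  7 + 9 = 16
  7 + 10 = 17
  8 + 9 = 17
  8 + 10 = 18
  9 + 10 = 19
Collected distinct sums: {-7, -2, -1, 3, 4, 5, 6, 7, 9, 10, 11, 12, 15, 16, 17, 18, 19}
|A +̂ A| = 17
(Reference bound: |A +̂ A| ≥ 2|A| - 3 for |A| ≥ 2, with |A| = 7 giving ≥ 11.)

|A +̂ A| = 17


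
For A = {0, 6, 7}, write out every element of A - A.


A - A = {a - a' : a, a' ∈ A}.
Compute a - a' for each ordered pair (a, a'):
a = 0: 0-0=0, 0-6=-6, 0-7=-7
a = 6: 6-0=6, 6-6=0, 6-7=-1
a = 7: 7-0=7, 7-6=1, 7-7=0
Collecting distinct values (and noting 0 appears from a-a):
A - A = {-7, -6, -1, 0, 1, 6, 7}
|A - A| = 7

A - A = {-7, -6, -1, 0, 1, 6, 7}


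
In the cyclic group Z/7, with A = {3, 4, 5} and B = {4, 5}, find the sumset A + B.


Work in Z/7Z: reduce every sum a + b modulo 7.
Enumerate all 6 pairs:
a = 3: 3+4=0, 3+5=1
a = 4: 4+4=1, 4+5=2
a = 5: 5+4=2, 5+5=3
Distinct residues collected: {0, 1, 2, 3}
|A + B| = 4 (out of 7 total residues).

A + B = {0, 1, 2, 3}


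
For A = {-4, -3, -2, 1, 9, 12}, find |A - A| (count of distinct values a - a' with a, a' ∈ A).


A - A = {a - a' : a, a' ∈ A}; |A| = 6.
Bounds: 2|A|-1 ≤ |A - A| ≤ |A|² - |A| + 1, i.e. 11 ≤ |A - A| ≤ 31.
Note: 0 ∈ A - A always (from a - a). The set is symmetric: if d ∈ A - A then -d ∈ A - A.
Enumerate nonzero differences d = a - a' with a > a' (then include -d):
Positive differences: {1, 2, 3, 4, 5, 8, 11, 12, 13, 14, 15, 16}
Full difference set: {0} ∪ (positive diffs) ∪ (negative diffs).
|A - A| = 1 + 2·12 = 25 (matches direct enumeration: 25).

|A - A| = 25


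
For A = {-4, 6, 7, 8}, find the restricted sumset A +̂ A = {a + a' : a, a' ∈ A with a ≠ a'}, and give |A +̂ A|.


Restricted sumset: A +̂ A = {a + a' : a ∈ A, a' ∈ A, a ≠ a'}.
Equivalently, take A + A and drop any sum 2a that is achievable ONLY as a + a for a ∈ A (i.e. sums representable only with equal summands).
Enumerate pairs (a, a') with a < a' (symmetric, so each unordered pair gives one sum; this covers all a ≠ a'):
  -4 + 6 = 2
  -4 + 7 = 3
  -4 + 8 = 4
  6 + 7 = 13
  6 + 8 = 14
  7 + 8 = 15
Collected distinct sums: {2, 3, 4, 13, 14, 15}
|A +̂ A| = 6
(Reference bound: |A +̂ A| ≥ 2|A| - 3 for |A| ≥ 2, with |A| = 4 giving ≥ 5.)

|A +̂ A| = 6


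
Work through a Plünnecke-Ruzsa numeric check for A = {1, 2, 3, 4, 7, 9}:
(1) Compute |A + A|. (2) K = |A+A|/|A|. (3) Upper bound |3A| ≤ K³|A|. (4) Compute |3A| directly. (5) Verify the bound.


|A| = 6.
Step 1: Compute A + A by enumerating all 36 pairs.
A + A = {2, 3, 4, 5, 6, 7, 8, 9, 10, 11, 12, 13, 14, 16, 18}, so |A + A| = 15.
Step 2: Doubling constant K = |A + A|/|A| = 15/6 = 15/6 ≈ 2.5000.
Step 3: Plünnecke-Ruzsa gives |3A| ≤ K³·|A| = (2.5000)³ · 6 ≈ 93.7500.
Step 4: Compute 3A = A + A + A directly by enumerating all triples (a,b,c) ∈ A³; |3A| = 23.
Step 5: Check 23 ≤ 93.7500? Yes ✓.

K = 15/6, Plünnecke-Ruzsa bound K³|A| ≈ 93.7500, |3A| = 23, inequality holds.


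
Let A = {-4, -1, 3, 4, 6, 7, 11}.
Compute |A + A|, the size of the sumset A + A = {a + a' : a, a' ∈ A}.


A + A = {a + a' : a, a' ∈ A}; |A| = 7.
General bounds: 2|A| - 1 ≤ |A + A| ≤ |A|(|A|+1)/2, i.e. 13 ≤ |A + A| ≤ 28.
Lower bound 2|A|-1 is attained iff A is an arithmetic progression.
Enumerate sums a + a' for a ≤ a' (symmetric, so this suffices):
a = -4: -4+-4=-8, -4+-1=-5, -4+3=-1, -4+4=0, -4+6=2, -4+7=3, -4+11=7
a = -1: -1+-1=-2, -1+3=2, -1+4=3, -1+6=5, -1+7=6, -1+11=10
a = 3: 3+3=6, 3+4=7, 3+6=9, 3+7=10, 3+11=14
a = 4: 4+4=8, 4+6=10, 4+7=11, 4+11=15
a = 6: 6+6=12, 6+7=13, 6+11=17
a = 7: 7+7=14, 7+11=18
a = 11: 11+11=22
Distinct sums: {-8, -5, -2, -1, 0, 2, 3, 5, 6, 7, 8, 9, 10, 11, 12, 13, 14, 15, 17, 18, 22}
|A + A| = 21

|A + A| = 21


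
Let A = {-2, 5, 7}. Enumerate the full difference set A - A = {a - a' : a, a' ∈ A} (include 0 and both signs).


A - A = {a - a' : a, a' ∈ A}.
Compute a - a' for each ordered pair (a, a'):
a = -2: -2--2=0, -2-5=-7, -2-7=-9
a = 5: 5--2=7, 5-5=0, 5-7=-2
a = 7: 7--2=9, 7-5=2, 7-7=0
Collecting distinct values (and noting 0 appears from a-a):
A - A = {-9, -7, -2, 0, 2, 7, 9}
|A - A| = 7

A - A = {-9, -7, -2, 0, 2, 7, 9}


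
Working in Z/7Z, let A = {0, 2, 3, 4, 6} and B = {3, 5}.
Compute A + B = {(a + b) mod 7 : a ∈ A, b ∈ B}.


Work in Z/7Z: reduce every sum a + b modulo 7.
Enumerate all 10 pairs:
a = 0: 0+3=3, 0+5=5
a = 2: 2+3=5, 2+5=0
a = 3: 3+3=6, 3+5=1
a = 4: 4+3=0, 4+5=2
a = 6: 6+3=2, 6+5=4
Distinct residues collected: {0, 1, 2, 3, 4, 5, 6}
|A + B| = 7 (out of 7 total residues).

A + B = {0, 1, 2, 3, 4, 5, 6}


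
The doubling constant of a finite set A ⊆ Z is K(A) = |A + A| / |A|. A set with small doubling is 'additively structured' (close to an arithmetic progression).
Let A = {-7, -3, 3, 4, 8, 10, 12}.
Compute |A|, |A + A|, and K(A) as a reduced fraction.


|A| = 7.
Compute A + A by enumerating all 49 pairs.
A + A = {-14, -10, -6, -4, -3, 0, 1, 3, 5, 6, 7, 8, 9, 11, 12, 13, 14, 15, 16, 18, 20, 22, 24}, so |A + A| = 23.
K = |A + A| / |A| = 23/7 (already in lowest terms) ≈ 3.2857.
Reference: AP of size 7 gives K = 13/7 ≈ 1.8571; a fully generic set of size 7 gives K ≈ 4.0000.

|A| = 7, |A + A| = 23, K = 23/7.


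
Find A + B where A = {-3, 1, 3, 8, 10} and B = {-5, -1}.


A + B = {a + b : a ∈ A, b ∈ B}.
Enumerate all |A|·|B| = 5·2 = 10 pairs (a, b) and collect distinct sums.
a = -3: -3+-5=-8, -3+-1=-4
a = 1: 1+-5=-4, 1+-1=0
a = 3: 3+-5=-2, 3+-1=2
a = 8: 8+-5=3, 8+-1=7
a = 10: 10+-5=5, 10+-1=9
Collecting distinct sums: A + B = {-8, -4, -2, 0, 2, 3, 5, 7, 9}
|A + B| = 9

A + B = {-8, -4, -2, 0, 2, 3, 5, 7, 9}


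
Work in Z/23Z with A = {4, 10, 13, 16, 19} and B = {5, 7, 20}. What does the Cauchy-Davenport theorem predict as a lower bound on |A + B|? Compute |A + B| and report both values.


Cauchy-Davenport: |A + B| ≥ min(p, |A| + |B| - 1) for A, B nonempty in Z/pZ.
|A| = 5, |B| = 3, p = 23.
CD lower bound = min(23, 5 + 3 - 1) = min(23, 7) = 7.
Compute A + B mod 23 directly:
a = 4: 4+5=9, 4+7=11, 4+20=1
a = 10: 10+5=15, 10+7=17, 10+20=7
a = 13: 13+5=18, 13+7=20, 13+20=10
a = 16: 16+5=21, 16+7=0, 16+20=13
a = 19: 19+5=1, 19+7=3, 19+20=16
A + B = {0, 1, 3, 7, 9, 10, 11, 13, 15, 16, 17, 18, 20, 21}, so |A + B| = 14.
Verify: 14 ≥ 7? Yes ✓.

CD lower bound = 7, actual |A + B| = 14.


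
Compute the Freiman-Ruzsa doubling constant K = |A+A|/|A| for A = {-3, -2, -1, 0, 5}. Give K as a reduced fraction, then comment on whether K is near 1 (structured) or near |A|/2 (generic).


|A| = 5.
Compute A + A by enumerating all 25 pairs.
A + A = {-6, -5, -4, -3, -2, -1, 0, 2, 3, 4, 5, 10}, so |A + A| = 12.
K = |A + A| / |A| = 12/5 (already in lowest terms) ≈ 2.4000.
Reference: AP of size 5 gives K = 9/5 ≈ 1.8000; a fully generic set of size 5 gives K ≈ 3.0000.

|A| = 5, |A + A| = 12, K = 12/5.


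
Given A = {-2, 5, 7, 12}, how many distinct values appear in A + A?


A + A = {a + a' : a, a' ∈ A}; |A| = 4.
General bounds: 2|A| - 1 ≤ |A + A| ≤ |A|(|A|+1)/2, i.e. 7 ≤ |A + A| ≤ 10.
Lower bound 2|A|-1 is attained iff A is an arithmetic progression.
Enumerate sums a + a' for a ≤ a' (symmetric, so this suffices):
a = -2: -2+-2=-4, -2+5=3, -2+7=5, -2+12=10
a = 5: 5+5=10, 5+7=12, 5+12=17
a = 7: 7+7=14, 7+12=19
a = 12: 12+12=24
Distinct sums: {-4, 3, 5, 10, 12, 14, 17, 19, 24}
|A + A| = 9

|A + A| = 9


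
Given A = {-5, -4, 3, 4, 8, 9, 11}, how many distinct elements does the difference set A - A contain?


A - A = {a - a' : a, a' ∈ A}; |A| = 7.
Bounds: 2|A|-1 ≤ |A - A| ≤ |A|² - |A| + 1, i.e. 13 ≤ |A - A| ≤ 43.
Note: 0 ∈ A - A always (from a - a). The set is symmetric: if d ∈ A - A then -d ∈ A - A.
Enumerate nonzero differences d = a - a' with a > a' (then include -d):
Positive differences: {1, 2, 3, 4, 5, 6, 7, 8, 9, 12, 13, 14, 15, 16}
Full difference set: {0} ∪ (positive diffs) ∪ (negative diffs).
|A - A| = 1 + 2·14 = 29 (matches direct enumeration: 29).

|A - A| = 29


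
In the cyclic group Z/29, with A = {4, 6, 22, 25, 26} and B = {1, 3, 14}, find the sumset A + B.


Work in Z/29Z: reduce every sum a + b modulo 29.
Enumerate all 15 pairs:
a = 4: 4+1=5, 4+3=7, 4+14=18
a = 6: 6+1=7, 6+3=9, 6+14=20
a = 22: 22+1=23, 22+3=25, 22+14=7
a = 25: 25+1=26, 25+3=28, 25+14=10
a = 26: 26+1=27, 26+3=0, 26+14=11
Distinct residues collected: {0, 5, 7, 9, 10, 11, 18, 20, 23, 25, 26, 27, 28}
|A + B| = 13 (out of 29 total residues).

A + B = {0, 5, 7, 9, 10, 11, 18, 20, 23, 25, 26, 27, 28}


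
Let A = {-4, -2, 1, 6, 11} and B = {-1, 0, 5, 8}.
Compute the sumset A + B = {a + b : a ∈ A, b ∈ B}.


A + B = {a + b : a ∈ A, b ∈ B}.
Enumerate all |A|·|B| = 5·4 = 20 pairs (a, b) and collect distinct sums.
a = -4: -4+-1=-5, -4+0=-4, -4+5=1, -4+8=4
a = -2: -2+-1=-3, -2+0=-2, -2+5=3, -2+8=6
a = 1: 1+-1=0, 1+0=1, 1+5=6, 1+8=9
a = 6: 6+-1=5, 6+0=6, 6+5=11, 6+8=14
a = 11: 11+-1=10, 11+0=11, 11+5=16, 11+8=19
Collecting distinct sums: A + B = {-5, -4, -3, -2, 0, 1, 3, 4, 5, 6, 9, 10, 11, 14, 16, 19}
|A + B| = 16

A + B = {-5, -4, -3, -2, 0, 1, 3, 4, 5, 6, 9, 10, 11, 14, 16, 19}


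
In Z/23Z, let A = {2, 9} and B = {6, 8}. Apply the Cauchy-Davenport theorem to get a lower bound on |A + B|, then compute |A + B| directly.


Cauchy-Davenport: |A + B| ≥ min(p, |A| + |B| - 1) for A, B nonempty in Z/pZ.
|A| = 2, |B| = 2, p = 23.
CD lower bound = min(23, 2 + 2 - 1) = min(23, 3) = 3.
Compute A + B mod 23 directly:
a = 2: 2+6=8, 2+8=10
a = 9: 9+6=15, 9+8=17
A + B = {8, 10, 15, 17}, so |A + B| = 4.
Verify: 4 ≥ 3? Yes ✓.

CD lower bound = 3, actual |A + B| = 4.


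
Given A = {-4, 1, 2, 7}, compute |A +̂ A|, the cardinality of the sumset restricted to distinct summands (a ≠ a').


Restricted sumset: A +̂ A = {a + a' : a ∈ A, a' ∈ A, a ≠ a'}.
Equivalently, take A + A and drop any sum 2a that is achievable ONLY as a + a for a ∈ A (i.e. sums representable only with equal summands).
Enumerate pairs (a, a') with a < a' (symmetric, so each unordered pair gives one sum; this covers all a ≠ a'):
  -4 + 1 = -3
  -4 + 2 = -2
  -4 + 7 = 3
  1 + 2 = 3
  1 + 7 = 8
  2 + 7 = 9
Collected distinct sums: {-3, -2, 3, 8, 9}
|A +̂ A| = 5
(Reference bound: |A +̂ A| ≥ 2|A| - 3 for |A| ≥ 2, with |A| = 4 giving ≥ 5.)

|A +̂ A| = 5


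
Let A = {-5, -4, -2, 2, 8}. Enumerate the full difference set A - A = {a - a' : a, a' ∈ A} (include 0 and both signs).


A - A = {a - a' : a, a' ∈ A}.
Compute a - a' for each ordered pair (a, a'):
a = -5: -5--5=0, -5--4=-1, -5--2=-3, -5-2=-7, -5-8=-13
a = -4: -4--5=1, -4--4=0, -4--2=-2, -4-2=-6, -4-8=-12
a = -2: -2--5=3, -2--4=2, -2--2=0, -2-2=-4, -2-8=-10
a = 2: 2--5=7, 2--4=6, 2--2=4, 2-2=0, 2-8=-6
a = 8: 8--5=13, 8--4=12, 8--2=10, 8-2=6, 8-8=0
Collecting distinct values (and noting 0 appears from a-a):
A - A = {-13, -12, -10, -7, -6, -4, -3, -2, -1, 0, 1, 2, 3, 4, 6, 7, 10, 12, 13}
|A - A| = 19

A - A = {-13, -12, -10, -7, -6, -4, -3, -2, -1, 0, 1, 2, 3, 4, 6, 7, 10, 12, 13}


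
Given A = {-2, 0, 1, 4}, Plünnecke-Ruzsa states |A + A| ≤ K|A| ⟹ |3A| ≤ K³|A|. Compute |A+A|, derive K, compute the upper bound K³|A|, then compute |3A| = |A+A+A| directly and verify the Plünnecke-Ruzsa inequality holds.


|A| = 4.
Step 1: Compute A + A by enumerating all 16 pairs.
A + A = {-4, -2, -1, 0, 1, 2, 4, 5, 8}, so |A + A| = 9.
Step 2: Doubling constant K = |A + A|/|A| = 9/4 = 9/4 ≈ 2.2500.
Step 3: Plünnecke-Ruzsa gives |3A| ≤ K³·|A| = (2.2500)³ · 4 ≈ 45.5625.
Step 4: Compute 3A = A + A + A directly by enumerating all triples (a,b,c) ∈ A³; |3A| = 15.
Step 5: Check 15 ≤ 45.5625? Yes ✓.

K = 9/4, Plünnecke-Ruzsa bound K³|A| ≈ 45.5625, |3A| = 15, inequality holds.
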